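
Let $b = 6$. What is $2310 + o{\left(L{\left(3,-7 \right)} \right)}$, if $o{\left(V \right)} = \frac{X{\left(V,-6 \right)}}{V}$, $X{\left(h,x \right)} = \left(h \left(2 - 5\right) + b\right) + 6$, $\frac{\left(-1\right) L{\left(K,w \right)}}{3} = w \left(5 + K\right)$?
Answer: $\frac{32299}{14} \approx 2307.1$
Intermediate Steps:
$L{\left(K,w \right)} = - 3 w \left(5 + K\right)$
$X{\left(h,x \right)} = 12 - 3 h$ ($X{\left(h,x \right)} = \left(h \left(2 - 5\right) + 6\right) + 6 = \left(h \left(-3\right) + 6\right) + 6 = \left(- 3 h + 6\right) + 6 = \left(6 - 3 h\right) + 6 = 12 - 3 h$)
$o{\left(V \right)} = \frac{12 - 3 V}{V}$
$2310 + o{\left(L{\left(3,-7 \right)} \right)} = 2310 - \left(3 - \frac{12}{\left(-3\right) \left(-7\right) \left(5 + 3\right)}\right) = 2310 - \left(3 - \frac{12}{\left(-3\right) \left(-7\right) 8}\right) = 2310 - \left(3 - \frac{12}{168}\right) = 2310 + \left(-3 + 12 \cdot \frac{1}{168}\right) = 2310 + \left(-3 + \frac{1}{14}\right) = 2310 - \frac{41}{14} = \frac{32299}{14}$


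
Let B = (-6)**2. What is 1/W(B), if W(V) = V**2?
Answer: 1/1296 ≈ 0.00077160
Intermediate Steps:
B = 36
1/W(B) = 1/(36**2) = 1/1296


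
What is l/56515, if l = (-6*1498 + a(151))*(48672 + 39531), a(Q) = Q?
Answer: -779449911/56515 ≈ -13792.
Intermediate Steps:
l = -779449911 (l = (-6*1498 + 151)*(48672 + 39531) = (-8988 + 151)*88203 = -8837*88203 = -779449911)
l/56515 = -779449911/56515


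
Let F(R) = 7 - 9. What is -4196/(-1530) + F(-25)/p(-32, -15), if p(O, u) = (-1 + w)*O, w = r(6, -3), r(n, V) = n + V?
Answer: 67901/24480 ≈ 2.7737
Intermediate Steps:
r(n, V) = V + n
w = 3 (w = -3 + 6 = 3)
F(R) = -2
p(O, u) = 2*O (p(O, u) = (-1 + 3)*O = 2*O)
-4196/(-1530) + F(-25)/p(-32, -15) = -4196/(-1530) - 2/(2*(-32)) = -4196*(-1/1530) - 2/(-64) = 2098/765 - 2*(-1/64) = 2098/765 + 1/32 = 67901/24480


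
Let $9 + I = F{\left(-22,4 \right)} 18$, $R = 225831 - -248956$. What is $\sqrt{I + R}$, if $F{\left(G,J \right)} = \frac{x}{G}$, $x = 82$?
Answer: $\frac{2 \sqrt{14360005}}{11} \approx 688.99$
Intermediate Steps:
$F{\left(G,J \right)} = \frac{82}{G}$
$R = 474787$ ($R = 225831 + 248956 = 474787$)
$I = - \frac{837}{11}$ ($I = -9 + \frac{82}{-22} \cdot 18 = -9 + 82 \left(- \frac{1}{22}\right) 18 = -9 - \frac{738}{11} = - \frac{837}{11} \approx -76.091$)
$\sqrt{I + R} = \sqrt{- \frac{837}{11} + 474787} = \sqrt{\frac{5221820}{11}} = \frac{2 \sqrt{14360005}}{11}$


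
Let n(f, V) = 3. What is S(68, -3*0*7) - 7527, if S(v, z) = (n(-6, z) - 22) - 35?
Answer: -7581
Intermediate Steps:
S(v, z) = -54 (S(v, z) = (3 - 22) - 35 = -19 - 35 = -54)
S(68, -3*0*7) - 7527 = -54 - 7527 = -7581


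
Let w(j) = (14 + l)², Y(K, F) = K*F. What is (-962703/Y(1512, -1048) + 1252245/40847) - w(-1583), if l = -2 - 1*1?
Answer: -92192783777/1027383744 ≈ -89.735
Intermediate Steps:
l = -3 (l = -2 - 1 = -3)
Y(K, F) = F*K
w(j) = 121 (w(j) = (14 - 3)² = 11² = 121)
(-962703/Y(1512, -1048) + 1252245/40847) - w(-1583) = (-962703/((-1048*1512)) + 1252245/40847) - 1*121 = (-962703/(-1584576) + 1252245*(1/40847)) - 121 = (-962703*(-1/1584576) + 1252245/40847) - 121 = (15281/25152 + 1252245/40847) - 121 = 32120649247/1027383744 - 121 = -92192783777/1027383744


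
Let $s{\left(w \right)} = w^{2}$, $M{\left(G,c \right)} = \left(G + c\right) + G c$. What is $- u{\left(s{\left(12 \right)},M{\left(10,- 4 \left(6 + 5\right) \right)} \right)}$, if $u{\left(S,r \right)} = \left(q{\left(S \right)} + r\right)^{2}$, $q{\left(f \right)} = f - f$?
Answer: $-224676$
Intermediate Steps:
$q{\left(f \right)} = 0$
$M{\left(G,c \right)} = G + c + G c$
$u{\left(S,r \right)} = r^{2}$ ($u{\left(S,r \right)} = \left(0 + r\right)^{2} = r^{2}$)
$- u{\left(s{\left(12 \right)},M{\left(10,- 4 \left(6 + 5\right) \right)} \right)} = - \left(10 - 4 \left(6 + 5\right) + 10 \left(- 4 \left(6 + 5\right)\right)\right)^{2} = - \left(10 - 44 + 10 \left(\left(-4\right) 11\right)\right)^{2} = - \left(10 - 44 + 10 \left(-44\right)\right)^{2} = - \left(10 - 44 - 440\right)^{2} = - \left(-474\right)^{2} = \left(-1\right) 224676 = -224676$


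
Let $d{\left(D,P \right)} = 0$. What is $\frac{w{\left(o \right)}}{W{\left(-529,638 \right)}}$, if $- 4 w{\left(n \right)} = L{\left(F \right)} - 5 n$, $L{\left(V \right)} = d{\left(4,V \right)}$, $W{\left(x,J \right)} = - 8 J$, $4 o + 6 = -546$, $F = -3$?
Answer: $\frac{345}{10208} \approx 0.033797$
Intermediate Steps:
$o = -138$ ($o = - \frac{3}{2} + \frac{1}{4} \left(-546\right) = - \frac{3}{2} - \frac{273}{2} = -138$)
$L{\left(V \right)} = 0$
$w{\left(n \right)} = \frac{5 n}{4}$ ($w{\left(n \right)} = - \frac{0 - 5 n}{4} = - \frac{\left(-5\right) n}{4} = \frac{5 n}{4}$)
$\frac{w{\left(o \right)}}{W{\left(-529,638 \right)}} = \frac{\frac{5}{4} \left(-138\right)}{\left(-8\right) 638} = - \frac{345}{2 \left(-5104\right)} = \left(- \frac{345}{2}\right) \left(- \frac{1}{5104}\right) = \frac{345}{10208}$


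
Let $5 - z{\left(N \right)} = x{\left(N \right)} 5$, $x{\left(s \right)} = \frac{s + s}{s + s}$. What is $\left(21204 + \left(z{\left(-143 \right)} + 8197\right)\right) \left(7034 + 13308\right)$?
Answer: $598075142$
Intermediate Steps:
$x{\left(s \right)} = 1$ ($x{\left(s \right)} = \frac{2 s}{2 s} = 2 s \frac{1}{2 s} = 1$)
$z{\left(N \right)} = 0$ ($z{\left(N \right)} = 5 - 1 \cdot 5 = 5 - 5 = 0$)
$\left(21204 + \left(z{\left(-143 \right)} + 8197\right)\right) \left(7034 + 13308\right) = \left(21204 + \left(0 + 8197\right)\right) \left(7034 + 13308\right) = \left(21204 + 8197\right) 20342 = 29401 \cdot 20342 = 598075142$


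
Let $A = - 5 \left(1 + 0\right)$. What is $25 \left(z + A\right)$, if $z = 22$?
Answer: $425$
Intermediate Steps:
$A = -5$ ($A = \left(-5\right) 1 = -5$)
$25 \left(z + A\right) = 25 \left(22 - 5\right) = 25 \cdot 17 = 425$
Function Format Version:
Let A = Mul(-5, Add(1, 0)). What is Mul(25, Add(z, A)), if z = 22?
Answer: 425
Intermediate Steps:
A = -5 (A = Mul(-5, 1) = -5)
Mul(25, Add(z, A)) = Mul(25, Add(22, -5)) = Mul(25, 17) = 425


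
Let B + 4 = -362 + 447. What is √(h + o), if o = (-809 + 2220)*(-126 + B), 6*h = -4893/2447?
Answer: I*√1520791711934/4894 ≈ 251.98*I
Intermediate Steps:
h = -1631/4894 (h = (-4893/2447)/6 = (-4893*1/2447)/6 = (⅙)*(-4893/2447) = -1631/4894 ≈ -0.33327)
B = 81 (B = -4 + (-362 + 447) = -4 + 85 = 81)
o = -63495 (o = (-809 + 2220)*(-126 + 81) = 1411*(-45) = -63495)
√(h + o) = √(-1631/4894 - 63495) = √(-310746161/4894) = I*√1520791711934/4894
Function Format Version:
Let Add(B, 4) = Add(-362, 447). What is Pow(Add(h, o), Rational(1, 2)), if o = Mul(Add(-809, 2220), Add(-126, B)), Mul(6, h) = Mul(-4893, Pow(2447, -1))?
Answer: Mul(Rational(1, 4894), I, Pow(1520791711934, Rational(1, 2))) ≈ Mul(251.98, I)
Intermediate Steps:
h = Rational(-1631, 4894) (h = Mul(Rational(1, 6), Mul(-4893, Pow(2447, -1))) = Mul(Rational(1, 6), Mul(-4893, Rational(1, 2447))) = Mul(Rational(1, 6), Rational(-4893, 2447)) = Rational(-1631, 4894) ≈ -0.33327)
B = 81 (B = Add(-4, Add(-362, 447)) = Add(-4, 85) = 81)
o = -63495 (o = Mul(Add(-809, 2220), Add(-126, 81)) = Mul(1411, -45) = -63495)
Pow(Add(h, o), Rational(1, 2)) = Pow(Add(Rational(-1631, 4894), -63495), Rational(1, 2)) = Pow(Rational(-310746161, 4894), Rational(1, 2)) = Mul(Rational(1, 4894), I, Pow(1520791711934, Rational(1, 2)))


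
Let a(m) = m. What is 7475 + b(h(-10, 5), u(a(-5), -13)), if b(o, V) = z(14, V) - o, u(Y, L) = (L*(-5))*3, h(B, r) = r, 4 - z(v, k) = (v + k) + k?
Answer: 7070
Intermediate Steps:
z(v, k) = 4 - v - 2*k (z(v, k) = 4 - ((v + k) + k) = 4 - ((k + v) + k) = 4 - (v + 2*k) = 4 + (-v - 2*k) = 4 - v - 2*k)
u(Y, L) = -15*L (u(Y, L) = -5*L*3 = -15*L)
b(o, V) = -10 - o - 2*V (b(o, V) = (4 - 1*14 - 2*V) - o = (4 - 14 - 2*V) - o = (-10 - 2*V) - o = -10 - o - 2*V)
7475 + b(h(-10, 5), u(a(-5), -13)) = 7475 + (-10 - 1*5 - (-30)*(-13)) = 7475 + (-10 - 5 - 2*195) = 7475 + (-10 - 5 - 390) = 7475 - 405 = 7070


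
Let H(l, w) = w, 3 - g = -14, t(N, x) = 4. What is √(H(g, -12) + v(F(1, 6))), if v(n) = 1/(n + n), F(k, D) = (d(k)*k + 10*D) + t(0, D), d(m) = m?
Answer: I*√202670/130 ≈ 3.463*I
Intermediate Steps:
g = 17 (g = 3 - 1*(-14) = 3 + 14 = 17)
F(k, D) = 4 + k² + 10*D (F(k, D) = (k*k + 10*D) + 4 = (k² + 10*D) + 4 = 4 + k² + 10*D)
v(n) = 1/(2*n)
√(H(g, -12) + v(F(1, 6))) = √(-12 + 1/(2*(4 + 1² + 10*6))) = √(-12 + 1/(2*(4 + 1 + 60))) = √(-12 + (½)/65) = √(-12 + (½)*(1/65)) = √(-12 + 1/130) = √(-1559/130) = I*√202670/130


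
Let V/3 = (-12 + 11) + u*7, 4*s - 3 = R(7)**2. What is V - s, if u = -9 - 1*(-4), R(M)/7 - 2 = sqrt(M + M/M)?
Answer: -1023/4 - 98*sqrt(2) ≈ -394.34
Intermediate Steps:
R(M) = 14 + 7*sqrt(1 + M) (R(M) = 14 + 7*sqrt(M + M/M) = 14 + 7*sqrt(M + 1) = 14 + 7*sqrt(1 + M))
u = -5 (u = -9 + 4 = -5)
s = 3/4 + (14 + 14*sqrt(2))**2/4 (s = 3/4 + (14 + 7*sqrt(1 + 7))**2/4 = 3/4 + (14 + 7*sqrt(8))**2/4 = 3/4 + (14 + 7*(2*sqrt(2)))**2/4 = 3/4 + (14 + 14*sqrt(2))**2/4 ≈ 286.34)
V = -108 (V = 3*((-12 + 11) - 5*7) = 3*(-1 - 35) = 3*(-36) = -108)
V - s = -108 - (591/4 + 98*sqrt(2)) = -108 + (-591/4 - 98*sqrt(2)) = -1023/4 - 98*sqrt(2)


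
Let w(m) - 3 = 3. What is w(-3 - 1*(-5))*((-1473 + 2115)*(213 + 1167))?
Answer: 5315760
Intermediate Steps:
w(m) = 6 (w(m) = 3 + 3 = 6)
w(-3 - 1*(-5))*((-1473 + 2115)*(213 + 1167)) = 6*((-1473 + 2115)*(213 + 1167)) = 6*(642*1380) = 6*885960 = 5315760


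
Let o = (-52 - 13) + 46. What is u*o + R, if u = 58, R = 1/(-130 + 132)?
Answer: -2203/2 ≈ -1101.5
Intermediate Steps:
R = 1/2 ≈ 0.50000
o = -19 (o = -65 + 46 = -19)
u*o + R = 58*(-19) + 1/2 = -1102 + 1/2 = -2203/2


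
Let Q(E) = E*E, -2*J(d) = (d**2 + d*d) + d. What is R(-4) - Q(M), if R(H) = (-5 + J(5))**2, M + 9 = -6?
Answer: 3325/4 ≈ 831.25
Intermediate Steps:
M = -15 (M = -9 - 6 = -15)
J(d) = -d**2 - d/2 (J(d) = -((d**2 + d*d) + d)/2 = -((d**2 + d**2) + d)/2 = -(2*d**2 + d)/2 = -(d + 2*d**2)/2 = -d**2 - d/2)
Q(E) = E**2
R(H) = 4225/4 (R(H) = (-5 - 1*5*(1/2 + 5))**2 = (-5 - 1*5*11/2)**2 = (-5 - 55/2)**2 = (-65/2)**2 = 4225/4)
R(-4) - Q(M) = 4225/4 - 1*(-15)**2 = 4225/4 - 1*225 = 4225/4 - 225 = 3325/4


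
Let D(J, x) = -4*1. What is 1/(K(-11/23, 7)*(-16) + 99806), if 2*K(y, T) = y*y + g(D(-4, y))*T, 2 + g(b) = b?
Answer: 529/52974150 ≈ 9.9860e-6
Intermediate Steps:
D(J, x) = -4
g(b) = -2 + b
K(y, T) = y²/2 - 3*T (K(y, T) = (y*y + (-2 - 4)*T)/2 = (y² - 6*T)/2 = y²/2 - 3*T)
1/(K(-11/23, 7)*(-16) + 99806) = 1/(((-11/23)²/2 - 3*7)*(-16) + 99806) = 1/(((-11*1/23)²/2 - 21)*(-16) + 99806) = 1/(((-11/23)²/2 - 21)*(-16) + 99806) = 1/(((½)*(121/529) - 21)*(-16) + 99806) = 1/((121/1058 - 21)*(-16) + 99806) = 1/(-22097/1058*(-16) + 99806) = 1/(176776/529 + 99806) = 1/(52974150/529) = 529/52974150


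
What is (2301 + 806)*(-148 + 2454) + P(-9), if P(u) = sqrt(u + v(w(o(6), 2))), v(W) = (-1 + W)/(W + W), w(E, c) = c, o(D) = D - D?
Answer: 7164742 + I*sqrt(35)/2 ≈ 7.1647e+6 + 2.958*I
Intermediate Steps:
o(D) = 0
v(W) = (-1 + W)/(2*W) (v(W) = (-1 + W)/((2*W)) = (-1 + W)*(1/(2*W)) = (-1 + W)/(2*W))
P(u) = sqrt(1/4 + u) (P(u) = sqrt(u + (1/2)*(-1 + 2)/2) = sqrt(u + (1/2)*(1/2)*1) = sqrt(u + 1/4) = sqrt(1/4 + u))
(2301 + 806)*(-148 + 2454) + P(-9) = (2301 + 806)*(-148 + 2454) + sqrt(1 + 4*(-9))/2 = 3107*2306 + sqrt(1 - 36)/2 = 7164742 + sqrt(-35)/2 = 7164742 + (I*sqrt(35))/2 = 7164742 + I*sqrt(35)/2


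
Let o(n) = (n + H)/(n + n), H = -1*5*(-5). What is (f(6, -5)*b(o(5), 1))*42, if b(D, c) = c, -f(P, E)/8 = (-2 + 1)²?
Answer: -336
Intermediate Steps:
H = 25 (H = -5*(-5) = 25)
f(P, E) = -8 (f(P, E) = -8*(-2 + 1)² = -8*(-1)² = -8*1 = -8)
o(n) = (25 + n)/(2*n) (o(n) = (n + 25)/(n + n) = (25 + n)/((2*n)) = (25 + n)*(1/(2*n)) = (25 + n)/(2*n))
(f(6, -5)*b(o(5), 1))*42 = -8*1*42 = -8*42 = -336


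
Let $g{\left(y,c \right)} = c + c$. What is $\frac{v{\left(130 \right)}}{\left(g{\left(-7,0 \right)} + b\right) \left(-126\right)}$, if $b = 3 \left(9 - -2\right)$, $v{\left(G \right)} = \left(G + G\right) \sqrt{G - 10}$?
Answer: $- \frac{260 \sqrt{30}}{2079} \approx -0.68498$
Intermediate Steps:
$g{\left(y,c \right)} = 2 c$
$v{\left(G \right)} = 2 G \sqrt{-10 + G}$
$b = 33$ ($b = 3 \left(9 + 2\right) = 3 \cdot 11 = 33$)
$\frac{v{\left(130 \right)}}{\left(g{\left(-7,0 \right)} + b\right) \left(-126\right)} = \frac{2 \cdot 130 \sqrt{-10 + 130}}{\left(2 \cdot 0 + 33\right) \left(-126\right)} = \frac{2 \cdot 130 \sqrt{120}}{\left(0 + 33\right) \left(-126\right)} = \frac{2 \cdot 130 \cdot 2 \sqrt{30}}{33 \left(-126\right)} = \frac{520 \sqrt{30}}{-4158} = 520 \sqrt{30} \left(- \frac{1}{4158}\right) = - \frac{260 \sqrt{30}}{2079}$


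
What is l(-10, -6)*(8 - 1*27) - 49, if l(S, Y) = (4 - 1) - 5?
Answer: -11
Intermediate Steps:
l(S, Y) = -2 (l(S, Y) = 3 - 5 = -2)
l(-10, -6)*(8 - 1*27) - 49 = -2*(8 - 1*27) - 49 = -2*(8 - 27) - 49 = -2*(-19) - 49 = 38 - 49 = -11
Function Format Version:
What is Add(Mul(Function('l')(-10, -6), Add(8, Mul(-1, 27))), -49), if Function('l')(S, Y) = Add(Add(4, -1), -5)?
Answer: -11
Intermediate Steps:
Function('l')(S, Y) = -2 (Function('l')(S, Y) = Add(3, -5) = -2)
Add(Mul(Function('l')(-10, -6), Add(8, Mul(-1, 27))), -49) = Add(Mul(-2, Add(8, Mul(-1, 27))), -49) = Add(Mul(-2, Add(8, -27)), -49) = Add(Mul(-2, -19), -49) = Add(38, -49) = -11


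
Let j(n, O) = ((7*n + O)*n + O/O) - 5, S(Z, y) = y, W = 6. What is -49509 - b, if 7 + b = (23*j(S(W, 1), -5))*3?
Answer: -49364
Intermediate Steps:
j(n, O) = -4 + n*(O + 7*n) (j(n, O) = ((O + 7*n)*n + 1) - 5 = (n*(O + 7*n) + 1) - 5 = (1 + n*(O + 7*n)) - 5 = -4 + n*(O + 7*n))
b = -145 (b = -7 + (23*(-4 + 7*1² - 5*1))*3 = -7 + (23*(-4 + 7*1 - 5))*3 = -7 + (23*(-4 + 7 - 5))*3 = -7 + (23*(-2))*3 = -7 - 46*3 = -7 - 138 = -145)
-49509 - b = -49509 - 1*(-145) = -49509 + 145 = -49364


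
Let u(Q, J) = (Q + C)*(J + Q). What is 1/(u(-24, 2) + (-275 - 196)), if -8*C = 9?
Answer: 4/327 ≈ 0.012232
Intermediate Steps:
C = -9/8 (C = -⅛*9 = -9/8 ≈ -1.1250)
u(Q, J) = (-9/8 + Q)*(J + Q) (u(Q, J) = (Q - 9/8)*(J + Q) = (-9/8 + Q)*(J + Q))
1/(u(-24, 2) + (-275 - 196)) = 1/(((-24)² - 9/8*2 - 9/8*(-24) + 2*(-24)) + (-275 - 196)) = 1/((576 - 9/4 + 27 - 48) - 471) = 1/(2211/4 - 471) = 1/(327/4) = 4/327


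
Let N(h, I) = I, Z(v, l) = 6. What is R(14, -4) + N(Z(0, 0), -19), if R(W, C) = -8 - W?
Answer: -41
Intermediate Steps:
R(14, -4) + N(Z(0, 0), -19) = (-8 - 1*14) - 19 = (-8 - 14) - 19 = -22 - 19 = -41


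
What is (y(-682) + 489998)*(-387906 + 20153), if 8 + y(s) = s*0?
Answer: -180195292470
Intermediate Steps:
y(s) = -8 (y(s) = -8 + s*0 = -8 + 0 = -8)
(y(-682) + 489998)*(-387906 + 20153) = (-8 + 489998)*(-387906 + 20153) = 489990*(-367753) = -180195292470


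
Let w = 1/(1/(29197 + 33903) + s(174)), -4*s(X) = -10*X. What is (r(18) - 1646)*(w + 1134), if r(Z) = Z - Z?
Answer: -51234487683164/27448501 ≈ -1.8666e+6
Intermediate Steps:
s(X) = 5*X/2 (s(X) = -(-5)*X/2 = 5*X/2)
r(Z) = 0
w = 63100/27448501 (w = 1/(1/(29197 + 33903) + (5/2)*174) = 1/(1/63100 + 435) = 1/(27448501/63100) = 63100/27448501 ≈ 0.0022989)
(r(18) - 1646)*(w + 1134) = (0 - 1646)*(63100/27448501 + 1134) = -1646*31126663234/27448501 = -51234487683164/27448501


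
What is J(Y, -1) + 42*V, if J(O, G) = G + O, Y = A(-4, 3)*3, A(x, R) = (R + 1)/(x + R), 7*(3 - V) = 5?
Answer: 83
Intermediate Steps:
V = 16/7 (V = 3 - 1/7*5 = 3 - 5/7 = 16/7 ≈ 2.2857)
A(x, R) = (1 + R)/(R + x)
Y = -12 (Y = ((1 + 3)/(3 - 4))*3 = (4/(-1))*3 = -1*4*3 = -4*3 = -12)
J(Y, -1) + 42*V = (-1 - 12) + 42*(16/7) = -13 + 96 = 83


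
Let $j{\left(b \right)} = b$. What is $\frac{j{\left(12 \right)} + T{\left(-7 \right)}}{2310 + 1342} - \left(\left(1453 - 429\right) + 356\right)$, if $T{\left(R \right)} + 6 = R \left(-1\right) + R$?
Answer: $- \frac{2519877}{1826} \approx -1380.0$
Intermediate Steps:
$T{\left(R \right)} = -6$ ($T{\left(R \right)} = -6 + \left(R \left(-1\right) + R\right) = -6 + \left(- R + R\right) = -6 + 0 = -6$)
$\frac{j{\left(12 \right)} + T{\left(-7 \right)}}{2310 + 1342} - \left(\left(1453 - 429\right) + 356\right) = \frac{12 - 6}{2310 + 1342} - \left(\left(1453 - 429\right) + 356\right) = \frac{6}{3652} - \left(1024 + 356\right) = 6 \cdot \frac{1}{3652} - 1380 = \frac{3}{1826} - 1380 = - \frac{2519877}{1826}$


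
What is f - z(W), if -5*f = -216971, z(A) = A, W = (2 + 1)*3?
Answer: 216926/5 ≈ 43385.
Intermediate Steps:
W = 9 (W = 3*3 = 9)
f = 216971/5 (f = -⅕*(-216971) = 216971/5 ≈ 43394.)
f - z(W) = 216971/5 - 1*9 = 216971/5 - 9 = 216926/5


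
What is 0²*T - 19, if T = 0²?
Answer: -19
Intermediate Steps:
T = 0
0²*T - 19 = 0²*0 - 19 = 0*0 - 19 = 0 - 19 = -19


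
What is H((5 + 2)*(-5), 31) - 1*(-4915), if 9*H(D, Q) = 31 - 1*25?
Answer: 14747/3 ≈ 4915.7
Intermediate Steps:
H(D, Q) = 2/3 (H(D, Q) = (31 - 1*25)/9 = (31 - 25)/9 = (1/9)*6 = 2/3)
H((5 + 2)*(-5), 31) - 1*(-4915) = 2/3 - 1*(-4915) = 2/3 + 4915 = 14747/3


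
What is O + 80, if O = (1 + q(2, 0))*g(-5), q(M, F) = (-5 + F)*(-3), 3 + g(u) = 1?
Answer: 48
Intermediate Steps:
g(u) = -2 (g(u) = -3 + 1 = -2)
q(M, F) = 15 - 3*F
O = -32 (O = (1 + (15 - 3*0))*(-2) = (1 + (15 + 0))*(-2) = (1 + 15)*(-2) = 16*(-2) = -32)
O + 80 = -32 + 80 = 48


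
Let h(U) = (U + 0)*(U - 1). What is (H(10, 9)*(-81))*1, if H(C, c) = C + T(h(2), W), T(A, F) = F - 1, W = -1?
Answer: -648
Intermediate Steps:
h(U) = U*(-1 + U)
T(A, F) = -1 + F
H(C, c) = -2 + C (H(C, c) = C + (-1 - 1) = C - 2 = -2 + C)
(H(10, 9)*(-81))*1 = ((-2 + 10)*(-81))*1 = (8*(-81))*1 = -648*1 = -648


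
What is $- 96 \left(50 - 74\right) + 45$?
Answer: $2349$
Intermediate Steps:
$- 96 \left(50 - 74\right) + 45 = \left(-96\right) \left(-24\right) + 45 = 2304 + 45 = 2349$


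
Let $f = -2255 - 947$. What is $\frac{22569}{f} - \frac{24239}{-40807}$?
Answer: $- \frac{843359905}{130664014} \approx -6.4544$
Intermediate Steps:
$f = -3202$ ($f = -2255 - 947 = -3202$)
$\frac{22569}{f} - \frac{24239}{-40807} = \frac{22569}{-3202} - \frac{24239}{-40807} = 22569 \left(- \frac{1}{3202}\right) - - \frac{24239}{40807} = - \frac{22569}{3202} + \frac{24239}{40807} = - \frac{843359905}{130664014}$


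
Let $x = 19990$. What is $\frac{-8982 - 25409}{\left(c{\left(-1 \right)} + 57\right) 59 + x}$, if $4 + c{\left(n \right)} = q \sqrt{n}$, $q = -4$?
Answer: $- \frac{795016747}{534451385} - \frac{8116276 i}{534451385} \approx -1.4875 - 0.015186 i$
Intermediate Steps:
$c{\left(n \right)} = -4 - 4 \sqrt{n}$
$\frac{-8982 - 25409}{\left(c{\left(-1 \right)} + 57\right) 59 + x} = \frac{-8982 - 25409}{\left(\left(-4 - 4 \sqrt{-1}\right) + 57\right) 59 + 19990} = - \frac{34391}{\left(\left(-4 - 4 i\right) + 57\right) 59 + 19990} = - \frac{34391}{\left(53 - 4 i\right) 59 + 19990} = - \frac{34391}{\left(3127 - 236 i\right) + 19990} = - \frac{34391}{23117 - 236 i} = - 34391 \frac{23117 + 236 i}{534451385} = - \frac{34391 \left(23117 + 236 i\right)}{534451385}$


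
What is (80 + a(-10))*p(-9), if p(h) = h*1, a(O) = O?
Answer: -630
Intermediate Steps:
p(h) = h
(80 + a(-10))*p(-9) = (80 - 10)*(-9) = 70*(-9) = -630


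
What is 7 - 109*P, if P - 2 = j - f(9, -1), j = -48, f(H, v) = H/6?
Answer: 10369/2 ≈ 5184.5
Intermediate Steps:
f(H, v) = H/6 (f(H, v) = H*(⅙) = H/6)
P = -95/2 (P = 2 + (-48 - 9/6) = 2 + (-48 - 1*3/2) = 2 + (-48 - 3/2) = 2 - 99/2 = -95/2 ≈ -47.500)
7 - 109*P = 7 - 109*(-95/2) = 7 + 10355/2 = 10369/2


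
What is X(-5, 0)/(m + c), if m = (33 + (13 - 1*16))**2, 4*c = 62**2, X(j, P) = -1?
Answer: -1/1861 ≈ -0.00053735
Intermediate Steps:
c = 961 (c = (1/4)*62**2 = (1/4)*3844 = 961)
m = 900 (m = (33 + (13 - 16))**2 = (33 - 3)**2 = 30**2 = 900)
X(-5, 0)/(m + c) = -1/(900 + 961) = -1/1861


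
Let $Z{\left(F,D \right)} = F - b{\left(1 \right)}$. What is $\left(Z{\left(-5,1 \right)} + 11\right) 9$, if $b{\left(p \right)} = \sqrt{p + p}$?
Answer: $54 - 9 \sqrt{2} \approx 41.272$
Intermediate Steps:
$b{\left(p \right)} = \sqrt{2} \sqrt{p}$ ($b{\left(p \right)} = \sqrt{2 p} = \sqrt{2} \sqrt{p}$)
$Z{\left(F,D \right)} = F - \sqrt{2}$ ($Z{\left(F,D \right)} = F - \sqrt{2} \sqrt{1} = F - \sqrt{2} \cdot 1 = F - \sqrt{2}$)
$\left(Z{\left(-5,1 \right)} + 11\right) 9 = \left(\left(-5 - \sqrt{2}\right) + 11\right) 9 = \left(6 - \sqrt{2}\right) 9 = 54 - 9 \sqrt{2}$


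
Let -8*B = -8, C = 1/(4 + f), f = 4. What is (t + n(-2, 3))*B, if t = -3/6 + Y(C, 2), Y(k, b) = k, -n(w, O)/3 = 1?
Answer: -27/8 ≈ -3.3750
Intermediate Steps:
n(w, O) = -3 (n(w, O) = -3*1 = -3)
C = ⅛ (C = 1/(4 + 4) = 1/8 = ⅛ ≈ 0.12500)
B = 1 (B = -⅛*(-8) = 1)
t = -3/8 (t = -3/6 + ⅛ = (⅙)*(-3) + ⅛ = -½ + ⅛ = -3/8 ≈ -0.37500)
(t + n(-2, 3))*B = (-3/8 - 3)*1 = -27/8*1 = -27/8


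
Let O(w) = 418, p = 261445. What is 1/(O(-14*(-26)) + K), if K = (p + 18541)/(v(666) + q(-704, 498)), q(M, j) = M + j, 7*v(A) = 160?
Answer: -641/712013 ≈ -0.00090026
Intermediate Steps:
v(A) = 160/7 (v(A) = (⅐)*160 = 160/7)
K = -979951/641 (K = (261445 + 18541)/(160/7 + (-704 + 498)) = 279986/(160/7 - 206) = 279986/(-1282/7) = 279986*(-7/1282) = -979951/641 ≈ -1528.8)
1/(O(-14*(-26)) + K) = 1/(418 - 979951/641) = 1/(-712013/641) = -641/712013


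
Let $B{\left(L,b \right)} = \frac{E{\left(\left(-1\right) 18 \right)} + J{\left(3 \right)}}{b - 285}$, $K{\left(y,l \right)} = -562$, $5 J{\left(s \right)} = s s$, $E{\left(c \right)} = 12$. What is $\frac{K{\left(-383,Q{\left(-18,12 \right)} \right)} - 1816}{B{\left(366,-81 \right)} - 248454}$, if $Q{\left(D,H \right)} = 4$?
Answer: $\frac{1450580}{151556963} \approx 0.0095712$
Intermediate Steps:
$J{\left(s \right)} = \frac{s^{2}}{5}$ ($J{\left(s \right)} = \frac{s s}{5} = \frac{s^{2}}{5}$)
$B{\left(L,b \right)} = \frac{69}{5 \left(-285 + b\right)}$ ($B{\left(L,b \right)} = \frac{12 + \frac{3^{2}}{5}}{b - 285} = \frac{12 + \frac{1}{5} \cdot 9}{-285 + b} = \frac{12 + \frac{9}{5}}{-285 + b} = \frac{69}{5 \left(-285 + b\right)}$)
$\frac{K{\left(-383,Q{\left(-18,12 \right)} \right)} - 1816}{B{\left(366,-81 \right)} - 248454} = \frac{-562 - 1816}{\frac{69}{5 \left(-285 - 81\right)} - 248454} = - \frac{2378}{\frac{69}{5 \left(-366\right)} - 248454} = - \frac{2378}{\frac{69}{5} \left(- \frac{1}{366}\right) - 248454} = - \frac{2378}{- \frac{23}{610} - 248454} = - \frac{2378}{- \frac{151556963}{610}} = \left(-2378\right) \left(- \frac{610}{151556963}\right) = \frac{1450580}{151556963}$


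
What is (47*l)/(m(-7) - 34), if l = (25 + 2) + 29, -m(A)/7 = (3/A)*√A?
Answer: -89488/1219 - 7896*I*√7/1219 ≈ -73.411 - 17.138*I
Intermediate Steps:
m(A) = -21/√A (m(A) = -7*3/A*√A = -21/√A)
l = 56 (l = 27 + 29 = 56)
(47*l)/(m(-7) - 34) = (47*56)/(-(-3)*I*√7 - 34) = 2632/(-(-3)*I*√7 - 34) = 2632/(3*I*√7 - 34) = 2632/(-34 + 3*I*√7)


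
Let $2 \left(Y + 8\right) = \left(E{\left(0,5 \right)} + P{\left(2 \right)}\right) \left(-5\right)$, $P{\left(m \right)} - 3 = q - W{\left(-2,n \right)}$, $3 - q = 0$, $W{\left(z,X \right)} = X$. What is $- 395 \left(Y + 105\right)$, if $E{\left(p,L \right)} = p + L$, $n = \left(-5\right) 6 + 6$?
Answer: $- \frac{7505}{2} \approx -3752.5$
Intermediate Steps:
$n = -24$ ($n = -30 + 6 = -24$)
$E{\left(p,L \right)} = L + p$
$q = 3$ ($q = 3 - 0 = 3 + 0 = 3$)
$P{\left(m \right)} = 30$ ($P{\left(m \right)} = 3 + \left(3 - -24\right) = 3 + \left(3 + 24\right) = 3 + 27 = 30$)
$Y = - \frac{191}{2}$ ($Y = -8 + \frac{\left(\left(5 + 0\right) + 30\right) \left(-5\right)}{2} = -8 + \frac{\left(5 + 30\right) \left(-5\right)}{2} = -8 + \frac{35 \left(-5\right)}{2} = -8 + \frac{1}{2} \left(-175\right) = -8 - \frac{175}{2} = - \frac{191}{2} \approx -95.5$)
$- 395 \left(Y + 105\right) = - 395 \left(- \frac{191}{2} + 105\right) = \left(-395\right) \frac{19}{2} = - \frac{7505}{2}$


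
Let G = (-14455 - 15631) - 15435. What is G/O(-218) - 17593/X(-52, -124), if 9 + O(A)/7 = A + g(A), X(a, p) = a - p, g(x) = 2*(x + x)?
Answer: -2695213/11304 ≈ -238.43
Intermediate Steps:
G = -45521 (G = -30086 - 15435 = -45521)
g(x) = 4*x (g(x) = 2*(2*x) = 4*x)
O(A) = -63 + 35*A (O(A) = -63 + 7*(A + 4*A) = -63 + 7*(5*A) = -63 + 35*A)
G/O(-218) - 17593/X(-52, -124) = -45521/(-63 + 35*(-218)) - 17593/(-52 - 1*(-124)) = -45521/(-63 - 7630) - 17593/(-52 + 124) = -45521/(-7693) - 17593/72 = -45521*(-1/7693) - 17593*1/72 = 929/157 - 17593/72 = -2695213/11304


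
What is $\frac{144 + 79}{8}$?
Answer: $\frac{223}{8} \approx 27.875$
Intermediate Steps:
$\frac{144 + 79}{8} = \frac{1}{8} \cdot 223 = \frac{223}{8}$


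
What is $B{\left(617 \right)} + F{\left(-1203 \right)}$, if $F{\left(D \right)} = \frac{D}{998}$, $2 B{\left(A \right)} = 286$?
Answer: $\frac{141511}{998} \approx 141.79$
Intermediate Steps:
$B{\left(A \right)} = 143$ ($B{\left(A \right)} = \frac{1}{2} \cdot 286 = 143$)
$F{\left(D \right)} = \frac{D}{998}$ ($F{\left(D \right)} = D \frac{1}{998} = \frac{D}{998}$)
$B{\left(617 \right)} + F{\left(-1203 \right)} = 143 + \frac{1}{998} \left(-1203\right) = 143 - \frac{1203}{998} = \frac{141511}{998}$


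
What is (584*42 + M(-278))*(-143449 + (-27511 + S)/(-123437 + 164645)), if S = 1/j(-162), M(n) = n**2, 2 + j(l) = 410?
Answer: -61387539098422619/4203216 ≈ -1.4605e+10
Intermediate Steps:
j(l) = 408 (j(l) = -2 + 410 = 408)
S = 1/408 ≈ 0.0024510
(584*42 + M(-278))*(-143449 + (-27511 + S)/(-123437 + 164645)) = (584*42 + (-278)**2)*(-143449 + (-27511 + 1/408)/(-123437 + 164645)) = (24528 + 77284)*(-143449 - 11224487/408/41208) = 101812*(-143449 - 11224487/408*1/41208) = 101812*(-143449 - 11224487/16812864) = 101812*(-2411799752423/16812864) = -61387539098422619/4203216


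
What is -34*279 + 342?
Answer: -9144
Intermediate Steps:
-34*279 + 342 = -9486 + 342 = -9144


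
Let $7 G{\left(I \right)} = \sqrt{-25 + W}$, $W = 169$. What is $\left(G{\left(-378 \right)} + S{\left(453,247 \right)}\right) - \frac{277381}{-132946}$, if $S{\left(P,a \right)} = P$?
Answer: $\frac{425108785}{930622} \approx 456.8$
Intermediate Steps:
$G{\left(I \right)} = \frac{12}{7}$ ($G{\left(I \right)} = \frac{\sqrt{-25 + 169}}{7} = \frac{\sqrt{144}}{7} = \frac{1}{7} \cdot 12 = \frac{12}{7}$)
$\left(G{\left(-378 \right)} + S{\left(453,247 \right)}\right) - \frac{277381}{-132946} = \left(\frac{12}{7} + 453\right) - \frac{277381}{-132946} = \frac{3183}{7} - - \frac{277381}{132946} = \frac{3183}{7} + \frac{277381}{132946} = \frac{425108785}{930622}$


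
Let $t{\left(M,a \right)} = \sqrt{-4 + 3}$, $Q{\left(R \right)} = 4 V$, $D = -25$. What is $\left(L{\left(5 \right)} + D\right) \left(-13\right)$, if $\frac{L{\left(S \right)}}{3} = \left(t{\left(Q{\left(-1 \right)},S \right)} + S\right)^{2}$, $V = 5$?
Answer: $-611 - 390 i \approx -611.0 - 390.0 i$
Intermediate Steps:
$Q{\left(R \right)} = 20$ ($Q{\left(R \right)} = 4 \cdot 5 = 20$)
$t{\left(M,a \right)} = i$ ($t{\left(M,a \right)} = \sqrt{-1} = i$)
$L{\left(S \right)} = 3 \left(i + S\right)^{2}$
$\left(L{\left(5 \right)} + D\right) \left(-13\right) = \left(3 \left(i + 5\right)^{2} - 25\right) \left(-13\right) = \left(3 \left(5 + i\right)^{2} - 25\right) \left(-13\right) = \left(-25 + 3 \left(5 + i\right)^{2}\right) \left(-13\right) = 325 - 39 \left(5 + i\right)^{2}$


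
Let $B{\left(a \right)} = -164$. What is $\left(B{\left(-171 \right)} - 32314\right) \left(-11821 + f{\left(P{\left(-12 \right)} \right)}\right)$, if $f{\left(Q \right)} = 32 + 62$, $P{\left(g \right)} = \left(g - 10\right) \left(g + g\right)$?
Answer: $380869506$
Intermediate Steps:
$P{\left(g \right)} = 2 g \left(-10 + g\right)$ ($P{\left(g \right)} = \left(-10 + g\right) 2 g = 2 g \left(-10 + g\right)$)
$f{\left(Q \right)} = 94$
$\left(B{\left(-171 \right)} - 32314\right) \left(-11821 + f{\left(P{\left(-12 \right)} \right)}\right) = \left(-164 - 32314\right) \left(-11821 + 94\right) = \left(-32478\right) \left(-11727\right) = 380869506$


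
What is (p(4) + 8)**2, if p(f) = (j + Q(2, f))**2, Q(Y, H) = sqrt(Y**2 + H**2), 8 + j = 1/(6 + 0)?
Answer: 16711009/1296 - 151199*sqrt(5)/27 ≈ 372.40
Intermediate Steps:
j = -47/6 (j = -8 + 1/(6 + 0) = -8 + 1/6 = -47/6 ≈ -7.8333)
Q(Y, H) = sqrt(H**2 + Y**2)
p(f) = (-47/6 + sqrt(4 + f**2))**2 (p(f) = (-47/6 + sqrt(f**2 + 2**2))**2 = (-47/6 + sqrt(f**2 + 4))**2 = (-47/6 + sqrt(4 + f**2))**2)
(p(4) + 8)**2 = ((-47 + 6*sqrt(4 + 4**2))**2/36 + 8)**2 = ((-47 + 6*sqrt(4 + 16))**2/36 + 8)**2 = ((-47 + 6*sqrt(20))**2/36 + 8)**2 = ((-47 + 6*(2*sqrt(5)))**2/36 + 8)**2 = ((-47 + 12*sqrt(5))**2/36 + 8)**2 = (8 + (-47 + 12*sqrt(5))**2/36)**2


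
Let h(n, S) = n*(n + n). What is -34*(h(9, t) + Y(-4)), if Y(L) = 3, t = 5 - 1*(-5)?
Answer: -5610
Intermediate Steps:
t = 10 (t = 5 + 5 = 10)
h(n, S) = 2*n² (h(n, S) = n*(2*n) = 2*n²)
-34*(h(9, t) + Y(-4)) = -34*(2*9² + 3) = -34*(2*81 + 3) = -34*(162 + 3) = -34*165 = -5610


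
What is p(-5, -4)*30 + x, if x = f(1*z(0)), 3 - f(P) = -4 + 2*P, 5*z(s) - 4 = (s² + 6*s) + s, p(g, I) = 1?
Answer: 177/5 ≈ 35.400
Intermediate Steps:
z(s) = ⅘ + s²/5 + 7*s/5 (z(s) = ⅘ + ((s² + 6*s) + s)/5 = ⅘ + (s² + 7*s)/5 = ⅘ + (s²/5 + 7*s/5) = ⅘ + s²/5 + 7*s/5)
f(P) = 7 - 2*P (f(P) = 3 - (-4 + 2*P) = 3 + (4 - 2*P) = 7 - 2*P)
x = 27/5 (x = 7 - 2*(⅘ + (⅕)*0² + (7/5)*0) = 7 - 2*(⅘ + (⅕)*0 + 0) = 7 - 2*(⅘ + 0 + 0) = 7 - 2*4/5 = 7 - 2*⅘ = 7 - 8/5 = 27/5 ≈ 5.4000)
p(-5, -4)*30 + x = 1*30 + 27/5 = 30 + 27/5 = 177/5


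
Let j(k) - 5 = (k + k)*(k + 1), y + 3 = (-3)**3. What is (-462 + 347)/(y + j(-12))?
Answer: -115/239 ≈ -0.48117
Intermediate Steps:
y = -30 (y = -3 + (-3)**3 = -3 - 27 = -30)
j(k) = 5 + 2*k*(1 + k) (j(k) = 5 + (k + k)*(k + 1) = 5 + (2*k)*(1 + k) = 5 + 2*k*(1 + k))
(-462 + 347)/(y + j(-12)) = (-462 + 347)/(-30 + (5 + 2*(-12) + 2*(-12)**2)) = -115/(-30 + (5 - 24 + 2*144)) = -115/(-30 + (5 - 24 + 288)) = -115/(-30 + 269) = -115/239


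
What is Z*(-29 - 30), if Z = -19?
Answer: 1121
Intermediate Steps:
Z*(-29 - 30) = -19*(-29 - 30) = -19*(-59) = 1121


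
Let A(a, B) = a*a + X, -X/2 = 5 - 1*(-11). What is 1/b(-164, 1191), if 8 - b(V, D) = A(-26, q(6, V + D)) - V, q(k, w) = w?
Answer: -1/800 ≈ -0.0012500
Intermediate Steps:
X = -32 (X = -2*(5 - 1*(-11)) = -2*(5 + 11) = -2*16 = -32)
A(a, B) = -32 + a**2 (A(a, B) = a*a - 32 = a**2 - 32 = -32 + a**2)
b(V, D) = -636 + V (b(V, D) = 8 - ((-32 + (-26)**2) - V) = 8 - ((-32 + 676) - V) = 8 - (644 - V) = 8 + (-644 + V) = -636 + V)
1/b(-164, 1191) = 1/(-636 - 164) = 1/(-800) = -1/800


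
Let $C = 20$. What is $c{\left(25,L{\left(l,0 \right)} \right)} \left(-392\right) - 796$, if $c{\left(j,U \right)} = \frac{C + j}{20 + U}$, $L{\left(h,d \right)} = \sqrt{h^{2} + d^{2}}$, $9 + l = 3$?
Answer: $- \frac{19168}{13} \approx -1474.5$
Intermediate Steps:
$l = -6$ ($l = -9 + 3 = -6$)
$L{\left(h,d \right)} = \sqrt{d^{2} + h^{2}}$
$c{\left(j,U \right)} = \frac{20 + j}{20 + U}$
$c{\left(25,L{\left(l,0 \right)} \right)} \left(-392\right) - 796 = \frac{20 + 25}{20 + \sqrt{0^{2} + \left(-6\right)^{2}}} \left(-392\right) - 796 = \frac{1}{20 + \sqrt{0 + 36}} \cdot 45 \left(-392\right) - 796 = \frac{1}{20 + \sqrt{36}} \cdot 45 \left(-392\right) - 796 = \frac{1}{20 + 6} \cdot 45 \left(-392\right) - 796 = \frac{1}{26} \cdot 45 \left(-392\right) - 796 = \frac{45}{26} \left(-392\right) - 796 = - \frac{8820}{13} - 796 = - \frac{19168}{13}$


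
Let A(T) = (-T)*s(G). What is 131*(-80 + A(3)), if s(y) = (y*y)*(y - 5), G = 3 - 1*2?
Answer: -8908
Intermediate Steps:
G = 1 (G = 3 - 2 = 1)
s(y) = y²*(-5 + y)
A(T) = 4*T (A(T) = (-T)*(1²*(-5 + 1)) = (-T)*(1*(-4)) = -T*(-4) = 4*T)
131*(-80 + A(3)) = 131*(-80 + 4*3) = 131*(-80 + 12) = 131*(-68) = -8908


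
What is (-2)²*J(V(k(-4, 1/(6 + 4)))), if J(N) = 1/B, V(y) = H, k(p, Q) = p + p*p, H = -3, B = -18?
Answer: -2/9 ≈ -0.22222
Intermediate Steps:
k(p, Q) = p + p²
V(y) = -3
J(N) = -1/18 (J(N) = 1/(-18) = -1/18)
(-2)²*J(V(k(-4, 1/(6 + 4)))) = (-2)²*(-1/18) = 4*(-1/18) = -2/9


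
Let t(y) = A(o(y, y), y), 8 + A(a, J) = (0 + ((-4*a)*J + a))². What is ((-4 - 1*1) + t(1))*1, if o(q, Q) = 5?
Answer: 212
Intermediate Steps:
A(a, J) = -8 + (a - 4*J*a)² (A(a, J) = -8 + (0 + ((-4*a)*J + a))² = -8 + (0 + (-4*J*a + a))² = -8 + (0 + (a - 4*J*a))² = -8 + (a - 4*J*a)²)
t(y) = -8 + 25*(-1 + 4*y)² (t(y) = -8 + 5²*(-1 + 4*y)² = -8 + 25*(-1 + 4*y)²)
((-4 - 1*1) + t(1))*1 = ((-4 - 1*1) + (-8 + 25*(-1 + 4*1)²))*1 = ((-4 - 1) + (-8 + 25*(-1 + 4)²))*1 = (-5 + (-8 + 25*3²))*1 = (-5 + (-8 + 25*9))*1 = (-5 + (-8 + 225))*1 = (-5 + 217)*1 = 212*1 = 212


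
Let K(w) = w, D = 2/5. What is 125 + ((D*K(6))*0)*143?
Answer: 125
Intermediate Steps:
D = ⅖ (D = 2*(⅕) = ⅖ ≈ 0.40000)
125 + ((D*K(6))*0)*143 = 125 + (((⅖)*6)*0)*143 = 125 + ((12/5)*0)*143 = 125 + 0*143 = 125 + 0 = 125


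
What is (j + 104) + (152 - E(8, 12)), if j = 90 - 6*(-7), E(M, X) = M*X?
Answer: 292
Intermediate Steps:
j = 132 (j = 90 + 42 = 132)
(j + 104) + (152 - E(8, 12)) = (132 + 104) + (152 - 8*12) = 236 + (152 - 1*96) = 236 + (152 - 96) = 236 + 56 = 292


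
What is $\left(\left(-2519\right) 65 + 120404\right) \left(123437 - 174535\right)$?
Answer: $2214127438$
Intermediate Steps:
$\left(\left(-2519\right) 65 + 120404\right) \left(123437 - 174535\right) = \left(-163735 + 120404\right) \left(-51098\right) = \left(-43331\right) \left(-51098\right) = 2214127438$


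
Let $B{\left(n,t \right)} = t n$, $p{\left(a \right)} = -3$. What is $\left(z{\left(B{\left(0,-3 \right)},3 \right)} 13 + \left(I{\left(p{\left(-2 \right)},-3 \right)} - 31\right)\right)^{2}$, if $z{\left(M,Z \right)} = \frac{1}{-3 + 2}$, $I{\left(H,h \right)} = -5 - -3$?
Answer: $2116$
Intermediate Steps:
$B{\left(n,t \right)} = n t$
$I{\left(H,h \right)} = -2$ ($I{\left(H,h \right)} = -5 + 3 = -2$)
$z{\left(M,Z \right)} = -1$ ($z{\left(M,Z \right)} = \frac{1}{-1} = -1$)
$\left(z{\left(B{\left(0,-3 \right)},3 \right)} 13 + \left(I{\left(p{\left(-2 \right)},-3 \right)} - 31\right)\right)^{2} = \left(\left(-1\right) 13 - 33\right)^{2} = \left(-13 - 33\right)^{2} = \left(-46\right)^{2} = 2116$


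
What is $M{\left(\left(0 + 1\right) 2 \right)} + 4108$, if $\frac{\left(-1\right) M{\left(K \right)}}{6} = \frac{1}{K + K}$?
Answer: $\frac{8213}{2} \approx 4106.5$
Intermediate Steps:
$M{\left(K \right)} = - \frac{3}{K}$ ($M{\left(K \right)} = - \frac{6}{K + K} = - \frac{6}{2 K} = - 6 \frac{1}{2 K} = - \frac{3}{K}$)
$M{\left(\left(0 + 1\right) 2 \right)} + 4108 = - \frac{3}{\left(0 + 1\right) 2} + 4108 = - \frac{3}{1 \cdot 2} + 4108 = - \frac{3}{2} + 4108 = \frac{8213}{2}$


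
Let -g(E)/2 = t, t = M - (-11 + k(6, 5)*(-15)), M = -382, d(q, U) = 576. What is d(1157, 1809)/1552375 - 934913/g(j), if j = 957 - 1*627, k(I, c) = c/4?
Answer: -2902670325166/2187296375 ≈ -1327.1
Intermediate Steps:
k(I, c) = c/4 (k(I, c) = c*(¼) = c/4)
t = -1409/4 (t = -382 - (-11 + ((¼)*5)*(-15)) = -382 - (-11 + (5/4)*(-15)) = -382 - (-11 - 75/4) = -382 - 1*(-119/4) = -382 + 119/4 = -1409/4 ≈ -352.25)
j = 330 (j = 957 - 627 = 330)
g(E) = 1409/2 (g(E) = -2*(-1409/4) = 1409/2)
d(1157, 1809)/1552375 - 934913/g(j) = 576/1552375 - 934913/1409/2 = 576*(1/1552375) - 934913*2/1409 = 576/1552375 - 1869826/1409 = -2902670325166/2187296375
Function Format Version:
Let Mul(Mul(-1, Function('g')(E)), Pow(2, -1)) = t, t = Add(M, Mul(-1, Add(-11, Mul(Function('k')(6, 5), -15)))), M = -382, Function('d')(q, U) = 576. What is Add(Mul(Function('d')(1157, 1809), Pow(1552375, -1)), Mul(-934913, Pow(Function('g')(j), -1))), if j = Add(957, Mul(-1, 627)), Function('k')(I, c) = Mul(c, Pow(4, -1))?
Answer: Rational(-2902670325166, 2187296375) ≈ -1327.1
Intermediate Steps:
Function('k')(I, c) = Mul(Rational(1, 4), c) (Function('k')(I, c) = Mul(c, Rational(1, 4)) = Mul(Rational(1, 4), c))
t = Rational(-1409, 4) (t = Add(-382, Mul(-1, Add(-11, Mul(Mul(Rational(1, 4), 5), -15)))) = Add(-382, Mul(-1, Add(-11, Mul(Rational(5, 4), -15)))) = Add(-382, Mul(-1, Add(-11, Rational(-75, 4)))) = Add(-382, Mul(-1, Rational(-119, 4))) = Add(-382, Rational(119, 4)) = Rational(-1409, 4) ≈ -352.25)
j = 330 (j = Add(957, -627) = 330)
Function('g')(E) = Rational(1409, 2) (Function('g')(E) = Mul(-2, Rational(-1409, 4)) = Rational(1409, 2))
Add(Mul(Function('d')(1157, 1809), Pow(1552375, -1)), Mul(-934913, Pow(Function('g')(j), -1))) = Add(Mul(576, Pow(1552375, -1)), Mul(-934913, Pow(Rational(1409, 2), -1))) = Add(Mul(576, Rational(1, 1552375)), Mul(-934913, Rational(2, 1409))) = Add(Rational(576, 1552375), Rational(-1869826, 1409)) = Rational(-2902670325166, 2187296375)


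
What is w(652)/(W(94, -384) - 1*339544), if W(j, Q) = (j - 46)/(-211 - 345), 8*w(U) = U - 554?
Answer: -6811/188786512 ≈ -3.6078e-5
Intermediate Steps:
w(U) = -277/4 + U/8 (w(U) = (U - 554)/8 = (-554 + U)/8 = -277/4 + U/8)
W(j, Q) = 23/278 - j/556 (W(j, Q) = (-46 + j)/(-556) = (-46 + j)*(-1/556) = 23/278 - j/556)
w(652)/(W(94, -384) - 1*339544) = (-277/4 + (⅛)*652)/((23/278 - 1/556*94) - 1*339544) = (-277/4 + 163/2)/((23/278 - 47/278) - 339544) = 49/(4*(-12/139 - 339544)) = 49/(4*(-47196628/139)) = (49/4)*(-139/47196628) = -6811/188786512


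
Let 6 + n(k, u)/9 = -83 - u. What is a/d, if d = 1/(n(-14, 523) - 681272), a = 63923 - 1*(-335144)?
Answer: -274071234260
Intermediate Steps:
n(k, u) = -801 - 9*u (n(k, u) = -54 + 9*(-83 - u) = -54 + (-747 - 9*u) = -801 - 9*u)
a = 399067 (a = 63923 + 335144 = 399067)
d = -1/686780 (d = 1/((-801 - 9*523) - 681272) = 1/((-801 - 4707) - 681272) = 1/(-5508 - 681272) = 1/(-686780) = -1/686780 ≈ -1.4561e-6)
a/d = 399067/(-1/686780) = 399067*(-686780) = -274071234260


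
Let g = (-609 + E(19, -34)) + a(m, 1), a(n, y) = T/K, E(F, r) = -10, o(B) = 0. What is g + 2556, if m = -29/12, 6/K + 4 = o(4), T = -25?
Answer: 5861/3 ≈ 1953.7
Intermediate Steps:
K = -3/2 (K = 6/(-4 + 0) = 6/(-4) = 6*(-1/4) = -3/2 ≈ -1.5000)
m = -29/12 (m = -29*1/12 = -29/12 ≈ -2.4167)
a(n, y) = 50/3 (a(n, y) = -25/(-3/2) = -25*(-2/3) = 50/3)
g = -1807/3 (g = (-609 - 10) + 50/3 = -619 + 50/3 = -1807/3 ≈ -602.33)
g + 2556 = -1807/3 + 2556 = 5861/3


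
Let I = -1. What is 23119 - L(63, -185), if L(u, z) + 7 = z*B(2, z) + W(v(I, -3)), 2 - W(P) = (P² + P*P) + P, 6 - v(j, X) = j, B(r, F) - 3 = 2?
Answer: 24154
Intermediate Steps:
B(r, F) = 5 (B(r, F) = 3 + 2 = 5)
v(j, X) = 6 - j
W(P) = 2 - P - 2*P² (W(P) = 2 - ((P² + P*P) + P) = 2 - ((P² + P²) + P) = 2 - (2*P² + P) = 2 - (P + 2*P²) = 2 + (-P - 2*P²) = 2 - P - 2*P²)
L(u, z) = -110 + 5*z (L(u, z) = -7 + (z*5 + (2 - (6 - 1*(-1)) - 2*(6 - 1*(-1))²)) = -7 + (5*z + (2 - (6 + 1) - 2*(6 + 1)²)) = -7 + (5*z + (2 - 1*7 - 2*7²)) = -7 + (5*z + (2 - 7 - 2*49)) = -7 + (5*z + (2 - 7 - 98)) = -7 + (5*z - 103) = -7 + (-103 + 5*z) = -110 + 5*z)
23119 - L(63, -185) = 23119 - (-110 + 5*(-185)) = 23119 - (-110 - 925) = 23119 - 1*(-1035) = 23119 + 1035 = 24154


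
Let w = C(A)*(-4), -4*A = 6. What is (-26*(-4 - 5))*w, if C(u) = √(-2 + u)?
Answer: -468*I*√14 ≈ -1751.1*I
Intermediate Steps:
A = -3/2 (A = -¼*6 = -3/2 ≈ -1.5000)
w = -2*I*√14 (w = √(-2 - 3/2)*(-4) = √(-7/2)*(-4) = (I*√14/2)*(-4) = -2*I*√14 ≈ -7.4833*I)
(-26*(-4 - 5))*w = (-26*(-4 - 5))*(-2*I*√14) = (-26*(-9))*(-2*I*√14) = (-13*(-18))*(-2*I*√14) = 234*(-2*I*√14) = -468*I*√14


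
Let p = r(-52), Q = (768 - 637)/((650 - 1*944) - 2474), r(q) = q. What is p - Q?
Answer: -143805/2768 ≈ -51.953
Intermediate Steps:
Q = -131/2768 (Q = 131/((650 - 944) - 2474) = 131/(-294 - 2474) = 131/(-2768) = 131*(-1/2768) = -131/2768 ≈ -0.047327)
p = -52
p - Q = -52 - 1*(-131/2768) = -52 + 131/2768 = -143805/2768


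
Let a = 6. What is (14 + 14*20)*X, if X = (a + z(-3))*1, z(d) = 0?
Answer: 1764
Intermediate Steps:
X = 6 (X = (6 + 0)*1 = 6*1 = 6)
(14 + 14*20)*X = (14 + 14*20)*6 = (14 + 280)*6 = 294*6 = 1764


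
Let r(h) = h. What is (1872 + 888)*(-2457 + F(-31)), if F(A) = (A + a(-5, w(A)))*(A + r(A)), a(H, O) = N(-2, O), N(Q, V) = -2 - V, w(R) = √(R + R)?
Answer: -1134360 + 171120*I*√62 ≈ -1.1344e+6 + 1.3474e+6*I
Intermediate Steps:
w(R) = √2*√R (w(R) = √(2*R) = √2*√R)
a(H, O) = -2 - O
F(A) = 2*A*(-2 + A - √2*√A) (F(A) = (A + (-2 - √2*√A))*(A + A) = (A + (-2 - √2*√A))*(2*A) = (-2 + A - √2*√A)*(2*A) = 2*A*(-2 + A - √2*√A))
(1872 + 888)*(-2457 + F(-31)) = (1872 + 888)*(-2457 + 2*(-31)*(-2 - 31 - √2*√(-31))) = 2760*(-2457 + 2*(-31)*(-2 - 31 - √2*I*√31)) = 2760*(-2457 + 2*(-31)*(-2 - 31 - I*√62)) = 2760*(-2457 + 2*(-31)*(-33 - I*√62)) = 2760*(-2457 + (2046 + 62*I*√62)) = 2760*(-411 + 62*I*√62) = -1134360 + 171120*I*√62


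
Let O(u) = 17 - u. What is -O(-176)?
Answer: -193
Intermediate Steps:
-O(-176) = -(17 - 1*(-176)) = -(17 + 176) = -1*193 = -193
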